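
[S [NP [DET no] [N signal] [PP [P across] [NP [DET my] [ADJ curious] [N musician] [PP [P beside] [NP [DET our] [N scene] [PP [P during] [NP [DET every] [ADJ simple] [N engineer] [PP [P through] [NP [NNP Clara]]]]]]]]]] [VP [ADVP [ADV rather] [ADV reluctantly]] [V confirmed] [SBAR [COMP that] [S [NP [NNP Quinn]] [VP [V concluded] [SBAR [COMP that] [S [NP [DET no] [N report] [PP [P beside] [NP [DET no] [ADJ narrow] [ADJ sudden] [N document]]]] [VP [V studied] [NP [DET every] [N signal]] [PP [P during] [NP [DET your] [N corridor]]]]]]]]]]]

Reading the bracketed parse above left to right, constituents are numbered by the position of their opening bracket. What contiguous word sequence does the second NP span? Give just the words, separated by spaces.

my curious musician beside our scene during every simple engineer through Clara

In left-to-right order the NP constituents are "no signal across my curious musician beside our scene during every simple engineer through Clara"; "my curious musician beside our scene during every simple engineer through Clara"; "our scene during every simple engineer through Clara"; "every simple engineer through Clara"; "Clara"; "Quinn"; "no report beside no narrow sudden document"; "no narrow sudden document"; "every signal"; "your corridor". Number 2 is "my curious musician beside our scene during every simple engineer through Clara".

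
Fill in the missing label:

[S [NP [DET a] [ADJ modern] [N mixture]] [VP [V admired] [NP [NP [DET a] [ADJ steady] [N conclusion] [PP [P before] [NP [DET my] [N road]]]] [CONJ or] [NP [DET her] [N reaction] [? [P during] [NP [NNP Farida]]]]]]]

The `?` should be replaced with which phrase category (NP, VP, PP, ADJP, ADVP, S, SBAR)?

A constituent whose immediate children are P 'during', NP is a prepositional phrase: PP.

PP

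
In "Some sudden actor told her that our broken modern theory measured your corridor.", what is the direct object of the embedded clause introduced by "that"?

your corridor

The verb of the embedded clause introduced by "that" is "measured"; its direct object is the NP "your corridor".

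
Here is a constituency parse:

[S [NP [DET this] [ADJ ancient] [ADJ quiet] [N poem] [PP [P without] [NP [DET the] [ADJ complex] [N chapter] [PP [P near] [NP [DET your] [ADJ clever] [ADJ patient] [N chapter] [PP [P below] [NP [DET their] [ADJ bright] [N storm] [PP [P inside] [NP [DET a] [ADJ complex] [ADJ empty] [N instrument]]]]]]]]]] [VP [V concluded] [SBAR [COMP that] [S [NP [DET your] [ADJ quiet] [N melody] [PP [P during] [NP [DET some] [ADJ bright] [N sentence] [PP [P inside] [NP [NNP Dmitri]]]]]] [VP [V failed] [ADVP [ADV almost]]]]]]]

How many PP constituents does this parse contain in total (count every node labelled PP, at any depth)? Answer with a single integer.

6

Listing each PP by its span: [PP without the complex chapter near your clever patient chapter below their bright storm inside a complex empty instrument]; [PP near your clever patient chapter below their bright storm inside a complex empty instrument]; [PP below their bright storm inside a complex empty instrument]; [PP inside a complex empty instrument]; [PP during some bright sentence inside Dmitri]; [PP inside Dmitri] — that makes 6.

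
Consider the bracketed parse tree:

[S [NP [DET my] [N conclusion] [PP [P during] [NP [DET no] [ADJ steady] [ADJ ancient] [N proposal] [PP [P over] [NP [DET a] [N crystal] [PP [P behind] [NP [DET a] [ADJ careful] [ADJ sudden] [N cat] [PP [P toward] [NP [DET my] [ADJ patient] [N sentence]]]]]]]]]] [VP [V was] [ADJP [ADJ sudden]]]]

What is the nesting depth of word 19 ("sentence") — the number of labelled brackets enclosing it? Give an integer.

11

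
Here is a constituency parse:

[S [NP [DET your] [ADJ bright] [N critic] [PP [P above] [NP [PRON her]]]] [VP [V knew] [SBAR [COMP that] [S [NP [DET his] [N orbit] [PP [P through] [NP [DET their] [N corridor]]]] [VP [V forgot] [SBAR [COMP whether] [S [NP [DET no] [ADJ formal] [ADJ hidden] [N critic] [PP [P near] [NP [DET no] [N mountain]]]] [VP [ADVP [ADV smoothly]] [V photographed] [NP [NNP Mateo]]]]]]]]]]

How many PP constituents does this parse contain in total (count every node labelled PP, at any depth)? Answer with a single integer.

Listing each PP by its span: [PP above her]; [PP through their corridor]; [PP near no mountain] — that makes 3.

3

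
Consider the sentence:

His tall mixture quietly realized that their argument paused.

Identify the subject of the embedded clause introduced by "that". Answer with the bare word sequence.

"their argument" is the NP that combines with the VP headed by "paused" to form the embedded clause introduced by "that" — the subject.

their argument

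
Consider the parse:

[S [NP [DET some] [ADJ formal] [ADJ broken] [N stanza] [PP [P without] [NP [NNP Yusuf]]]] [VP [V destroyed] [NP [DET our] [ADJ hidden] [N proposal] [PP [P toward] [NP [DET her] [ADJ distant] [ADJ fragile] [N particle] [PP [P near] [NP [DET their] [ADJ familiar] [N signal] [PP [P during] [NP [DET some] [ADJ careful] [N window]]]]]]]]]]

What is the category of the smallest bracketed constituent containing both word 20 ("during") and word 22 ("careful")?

Both words fall inside [PP during some careful window] (words 20–23), and no smaller constituent contains them both. Label: PP.

PP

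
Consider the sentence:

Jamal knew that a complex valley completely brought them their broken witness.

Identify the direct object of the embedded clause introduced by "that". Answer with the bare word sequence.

The verb of the embedded clause introduced by "that" is "brought"; its direct object is the NP "their broken witness".

their broken witness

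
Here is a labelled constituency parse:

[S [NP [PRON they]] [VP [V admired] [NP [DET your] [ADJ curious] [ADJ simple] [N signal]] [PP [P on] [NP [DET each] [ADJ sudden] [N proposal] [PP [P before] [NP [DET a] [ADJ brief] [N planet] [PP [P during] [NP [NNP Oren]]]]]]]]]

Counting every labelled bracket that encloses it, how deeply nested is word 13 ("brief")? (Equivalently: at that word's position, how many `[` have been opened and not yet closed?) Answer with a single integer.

7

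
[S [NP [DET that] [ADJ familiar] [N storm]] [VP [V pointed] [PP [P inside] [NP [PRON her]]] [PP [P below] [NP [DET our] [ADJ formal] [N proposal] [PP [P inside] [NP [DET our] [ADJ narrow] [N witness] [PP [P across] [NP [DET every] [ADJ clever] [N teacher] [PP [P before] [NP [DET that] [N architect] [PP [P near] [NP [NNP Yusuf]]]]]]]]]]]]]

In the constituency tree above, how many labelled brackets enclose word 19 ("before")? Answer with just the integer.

10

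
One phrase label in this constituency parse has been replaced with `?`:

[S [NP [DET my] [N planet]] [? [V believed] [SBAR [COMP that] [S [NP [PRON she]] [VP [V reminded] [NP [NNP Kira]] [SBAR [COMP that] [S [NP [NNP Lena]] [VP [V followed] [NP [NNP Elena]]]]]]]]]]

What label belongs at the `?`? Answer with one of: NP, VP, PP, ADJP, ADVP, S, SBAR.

VP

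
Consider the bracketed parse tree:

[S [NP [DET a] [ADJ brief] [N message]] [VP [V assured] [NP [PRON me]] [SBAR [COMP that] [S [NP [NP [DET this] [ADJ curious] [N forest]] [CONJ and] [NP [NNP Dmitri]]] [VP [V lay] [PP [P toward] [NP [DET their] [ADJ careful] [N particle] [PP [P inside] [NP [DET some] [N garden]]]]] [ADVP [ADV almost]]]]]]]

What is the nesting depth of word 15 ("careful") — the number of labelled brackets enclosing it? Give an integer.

8

Counting open brackets not yet closed at "careful": [S [VP [SBAR [S [VP [PP [NP [ADJ = 8.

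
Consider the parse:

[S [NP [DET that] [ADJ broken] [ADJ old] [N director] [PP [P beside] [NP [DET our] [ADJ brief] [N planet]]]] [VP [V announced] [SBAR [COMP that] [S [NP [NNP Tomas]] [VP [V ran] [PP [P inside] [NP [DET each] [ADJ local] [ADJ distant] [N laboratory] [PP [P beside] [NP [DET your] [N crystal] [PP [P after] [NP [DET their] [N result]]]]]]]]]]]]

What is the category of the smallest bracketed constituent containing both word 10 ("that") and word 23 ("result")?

SBAR

Word 10 lies under S → VP → SBAR → COMP; word 23 lies under S → VP → SBAR → S → VP → PP → NP → PP → NP → PP → NP → N. The lowest shared node is the SBAR.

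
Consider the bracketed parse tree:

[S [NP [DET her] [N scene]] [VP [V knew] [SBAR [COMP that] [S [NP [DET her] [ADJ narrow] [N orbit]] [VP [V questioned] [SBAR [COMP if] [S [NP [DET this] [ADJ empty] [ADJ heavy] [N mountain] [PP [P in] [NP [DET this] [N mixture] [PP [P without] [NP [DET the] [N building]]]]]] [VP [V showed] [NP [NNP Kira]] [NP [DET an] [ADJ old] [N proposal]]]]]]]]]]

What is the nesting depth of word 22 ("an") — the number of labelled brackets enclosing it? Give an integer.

10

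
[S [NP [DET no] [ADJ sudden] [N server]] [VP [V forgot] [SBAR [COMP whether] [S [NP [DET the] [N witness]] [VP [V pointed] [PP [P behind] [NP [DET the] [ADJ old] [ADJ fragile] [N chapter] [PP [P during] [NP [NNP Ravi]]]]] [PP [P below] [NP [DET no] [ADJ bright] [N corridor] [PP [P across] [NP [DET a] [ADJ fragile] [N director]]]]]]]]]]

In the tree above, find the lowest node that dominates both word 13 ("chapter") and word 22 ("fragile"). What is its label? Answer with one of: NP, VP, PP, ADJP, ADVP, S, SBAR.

VP

Both words fall inside [VP pointed behind the old fragile chapter during Ravi below no bright corridor across a fragile director] (words 8–23), and no smaller constituent contains them both. Label: VP.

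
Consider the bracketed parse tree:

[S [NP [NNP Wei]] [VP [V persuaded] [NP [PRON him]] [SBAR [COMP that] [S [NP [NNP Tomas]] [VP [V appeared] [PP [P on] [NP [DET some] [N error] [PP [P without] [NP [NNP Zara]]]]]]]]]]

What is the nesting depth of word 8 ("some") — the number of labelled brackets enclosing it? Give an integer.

Counting open brackets not yet closed at "some": [S [VP [SBAR [S [VP [PP [NP [DET = 8.

8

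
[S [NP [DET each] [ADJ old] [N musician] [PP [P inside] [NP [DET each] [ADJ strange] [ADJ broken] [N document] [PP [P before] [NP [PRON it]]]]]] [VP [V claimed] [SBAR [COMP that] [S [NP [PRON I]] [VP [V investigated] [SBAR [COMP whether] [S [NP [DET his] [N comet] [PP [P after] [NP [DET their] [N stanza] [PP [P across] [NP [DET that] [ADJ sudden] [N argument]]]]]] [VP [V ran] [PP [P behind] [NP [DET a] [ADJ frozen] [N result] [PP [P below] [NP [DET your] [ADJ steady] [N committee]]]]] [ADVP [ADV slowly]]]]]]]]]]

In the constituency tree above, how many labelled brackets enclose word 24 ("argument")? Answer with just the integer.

13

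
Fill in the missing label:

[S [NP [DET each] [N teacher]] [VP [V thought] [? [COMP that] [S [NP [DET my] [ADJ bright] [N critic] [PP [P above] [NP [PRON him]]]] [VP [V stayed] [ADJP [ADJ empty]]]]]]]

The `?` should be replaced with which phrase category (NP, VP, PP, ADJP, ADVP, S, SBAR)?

SBAR

A constituent whose immediate children are COMP 'that', S is a subordinate clause: SBAR.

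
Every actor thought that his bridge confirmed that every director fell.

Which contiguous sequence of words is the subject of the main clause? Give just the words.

every actor

"every actor" is the NP that combines with the VP headed by "thought" to form the main clause — the subject.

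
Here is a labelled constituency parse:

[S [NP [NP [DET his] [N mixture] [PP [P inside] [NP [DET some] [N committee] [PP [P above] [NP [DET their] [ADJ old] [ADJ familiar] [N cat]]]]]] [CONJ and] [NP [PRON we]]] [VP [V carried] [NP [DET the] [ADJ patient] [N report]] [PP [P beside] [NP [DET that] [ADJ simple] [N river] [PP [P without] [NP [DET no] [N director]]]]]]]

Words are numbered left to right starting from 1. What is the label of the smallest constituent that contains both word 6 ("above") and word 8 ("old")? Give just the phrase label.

PP

Word 6 lies under S → NP → NP → PP → NP → PP → P; word 8 lies under S → NP → NP → PP → NP → PP → NP → ADJ. The lowest shared node is the PP.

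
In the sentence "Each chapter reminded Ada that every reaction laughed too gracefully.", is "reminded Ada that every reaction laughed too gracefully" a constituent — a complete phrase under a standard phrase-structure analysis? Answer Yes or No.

Yes

These words form the whole verb phrase headed by "reminded", so yes — one constituent.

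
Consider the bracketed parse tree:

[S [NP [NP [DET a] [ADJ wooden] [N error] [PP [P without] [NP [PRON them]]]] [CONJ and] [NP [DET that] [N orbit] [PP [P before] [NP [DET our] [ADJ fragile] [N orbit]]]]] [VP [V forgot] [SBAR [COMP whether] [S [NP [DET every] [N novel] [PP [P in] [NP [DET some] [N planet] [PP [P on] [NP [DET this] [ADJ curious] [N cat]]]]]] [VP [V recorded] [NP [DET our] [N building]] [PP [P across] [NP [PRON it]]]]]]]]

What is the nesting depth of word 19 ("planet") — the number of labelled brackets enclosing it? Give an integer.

Path from the root down to the word: S → VP → SBAR → S → NP → PP → NP → N. That is 8 enclosing brackets.

8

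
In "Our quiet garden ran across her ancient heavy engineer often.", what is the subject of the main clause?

The subject of the main clause is the NP immediately before the verb "ran": "our quiet garden".

our quiet garden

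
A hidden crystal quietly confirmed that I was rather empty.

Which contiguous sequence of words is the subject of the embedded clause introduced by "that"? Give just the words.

The subject of the embedded clause introduced by "that" is the NP immediately before the verb "was": "I".

I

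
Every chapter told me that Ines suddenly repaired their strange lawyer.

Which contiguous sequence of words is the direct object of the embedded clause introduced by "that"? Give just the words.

their strange lawyer

The verb of the embedded clause introduced by "that" is "repaired"; its direct object is the NP "their strange lawyer".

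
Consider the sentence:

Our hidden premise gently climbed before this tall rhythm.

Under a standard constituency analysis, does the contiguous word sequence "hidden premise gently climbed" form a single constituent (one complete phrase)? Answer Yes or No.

No

The smallest constituent containing the whole sequence is the clause [S our hidden premise gently climbed before this tall rhythm], but the sequence is only part of it — it straddles the boundary between noun phrase "our hidden premise" and verb phrase "gently climbed before this tall rhythm".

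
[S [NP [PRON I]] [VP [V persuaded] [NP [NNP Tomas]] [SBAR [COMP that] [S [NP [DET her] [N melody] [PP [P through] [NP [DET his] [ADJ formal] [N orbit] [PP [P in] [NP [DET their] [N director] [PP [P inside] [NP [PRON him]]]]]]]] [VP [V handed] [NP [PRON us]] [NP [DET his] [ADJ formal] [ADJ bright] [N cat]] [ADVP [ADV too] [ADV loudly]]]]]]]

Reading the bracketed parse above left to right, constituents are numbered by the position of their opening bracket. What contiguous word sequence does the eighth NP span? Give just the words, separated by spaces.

his formal bright cat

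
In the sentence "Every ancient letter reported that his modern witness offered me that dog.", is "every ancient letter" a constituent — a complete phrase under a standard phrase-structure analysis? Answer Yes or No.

Yes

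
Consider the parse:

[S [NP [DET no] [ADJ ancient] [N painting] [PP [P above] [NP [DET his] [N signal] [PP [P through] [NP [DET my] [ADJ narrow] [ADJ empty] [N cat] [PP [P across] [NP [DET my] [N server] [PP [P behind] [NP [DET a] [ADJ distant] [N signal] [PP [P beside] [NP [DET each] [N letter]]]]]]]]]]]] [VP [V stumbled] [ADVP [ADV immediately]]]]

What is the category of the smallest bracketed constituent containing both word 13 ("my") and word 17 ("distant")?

NP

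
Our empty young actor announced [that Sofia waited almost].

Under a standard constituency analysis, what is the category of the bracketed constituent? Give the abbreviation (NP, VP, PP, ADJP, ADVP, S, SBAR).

SBAR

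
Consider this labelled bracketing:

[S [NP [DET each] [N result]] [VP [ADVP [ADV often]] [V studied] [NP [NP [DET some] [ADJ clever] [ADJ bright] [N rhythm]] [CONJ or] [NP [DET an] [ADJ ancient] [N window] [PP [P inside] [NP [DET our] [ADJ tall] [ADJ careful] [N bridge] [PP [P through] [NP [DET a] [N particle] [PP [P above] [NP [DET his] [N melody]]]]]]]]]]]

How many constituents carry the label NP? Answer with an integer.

7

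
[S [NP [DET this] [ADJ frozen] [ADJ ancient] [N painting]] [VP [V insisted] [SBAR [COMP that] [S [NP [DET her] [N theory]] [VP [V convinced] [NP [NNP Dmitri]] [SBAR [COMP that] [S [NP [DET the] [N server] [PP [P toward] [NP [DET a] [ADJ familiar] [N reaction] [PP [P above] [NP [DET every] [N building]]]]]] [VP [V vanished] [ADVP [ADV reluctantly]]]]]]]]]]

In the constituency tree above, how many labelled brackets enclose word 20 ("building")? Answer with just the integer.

Path from the root down to the word: S → VP → SBAR → S → VP → SBAR → S → NP → PP → NP → PP → NP → N. That is 13 enclosing brackets.

13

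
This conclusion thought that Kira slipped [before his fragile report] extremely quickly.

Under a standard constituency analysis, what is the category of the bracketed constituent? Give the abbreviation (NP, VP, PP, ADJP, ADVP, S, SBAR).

"before" is the head of the bracketed span, so the span is a prepositional phrase: PP.

PP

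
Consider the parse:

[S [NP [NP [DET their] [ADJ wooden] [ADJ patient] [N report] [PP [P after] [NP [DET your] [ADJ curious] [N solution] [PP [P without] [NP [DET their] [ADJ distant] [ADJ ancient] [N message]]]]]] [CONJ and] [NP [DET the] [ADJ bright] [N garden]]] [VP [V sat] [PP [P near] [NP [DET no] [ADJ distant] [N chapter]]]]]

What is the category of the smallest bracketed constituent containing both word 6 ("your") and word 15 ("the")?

NP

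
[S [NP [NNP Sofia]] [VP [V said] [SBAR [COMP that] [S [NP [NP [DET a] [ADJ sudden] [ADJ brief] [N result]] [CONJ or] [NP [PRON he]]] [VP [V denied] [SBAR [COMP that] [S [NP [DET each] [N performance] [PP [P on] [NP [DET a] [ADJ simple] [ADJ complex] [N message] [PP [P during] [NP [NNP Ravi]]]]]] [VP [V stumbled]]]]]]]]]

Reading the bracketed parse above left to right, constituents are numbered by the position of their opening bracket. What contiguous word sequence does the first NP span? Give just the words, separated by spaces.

Sofia

Opening `[NP` markers occur at word positions 1, 4, 4, 9, 12, 15, 20; the first of these opens the constituent [NP Sofia].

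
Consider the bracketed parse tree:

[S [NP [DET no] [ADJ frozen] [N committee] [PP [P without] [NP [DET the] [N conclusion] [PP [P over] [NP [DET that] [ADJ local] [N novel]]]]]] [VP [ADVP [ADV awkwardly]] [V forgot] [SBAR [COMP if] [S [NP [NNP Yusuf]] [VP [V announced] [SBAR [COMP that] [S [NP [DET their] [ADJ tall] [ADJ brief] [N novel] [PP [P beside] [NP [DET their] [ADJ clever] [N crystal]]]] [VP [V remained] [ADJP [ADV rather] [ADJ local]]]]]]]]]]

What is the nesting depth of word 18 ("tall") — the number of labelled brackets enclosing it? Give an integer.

9

Path from the root down to the word: S → VP → SBAR → S → VP → SBAR → S → NP → ADJ. That is 9 enclosing brackets.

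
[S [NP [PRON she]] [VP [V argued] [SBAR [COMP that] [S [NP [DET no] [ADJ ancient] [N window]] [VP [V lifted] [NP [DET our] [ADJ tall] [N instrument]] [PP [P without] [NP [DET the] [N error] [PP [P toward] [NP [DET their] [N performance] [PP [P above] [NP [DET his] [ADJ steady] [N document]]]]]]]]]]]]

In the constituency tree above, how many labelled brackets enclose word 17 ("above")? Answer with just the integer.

The word sits inside P, which is inside PP, inside NP, inside PP, inside NP, inside PP, inside VP, inside S, inside SBAR, inside VP, inside S — 11 brackets in all.

11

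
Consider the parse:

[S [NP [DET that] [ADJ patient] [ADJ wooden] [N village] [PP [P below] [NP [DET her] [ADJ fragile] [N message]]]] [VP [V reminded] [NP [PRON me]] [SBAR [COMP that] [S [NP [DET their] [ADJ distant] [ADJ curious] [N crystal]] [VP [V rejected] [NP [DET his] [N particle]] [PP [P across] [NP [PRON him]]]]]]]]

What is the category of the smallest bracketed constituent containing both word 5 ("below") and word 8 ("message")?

The smallest bracket enclosing both words is [PP below her fragile message], so the label is PP.

PP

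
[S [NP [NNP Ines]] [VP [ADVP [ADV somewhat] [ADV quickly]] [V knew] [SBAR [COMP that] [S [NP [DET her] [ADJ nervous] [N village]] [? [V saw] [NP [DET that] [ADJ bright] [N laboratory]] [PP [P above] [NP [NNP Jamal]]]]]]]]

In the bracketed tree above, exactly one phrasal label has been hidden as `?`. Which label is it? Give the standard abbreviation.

VP

The `?` node immediately contains: V 'saw', NP, PP. That is the internal structure of a verb phrase, so the label is VP.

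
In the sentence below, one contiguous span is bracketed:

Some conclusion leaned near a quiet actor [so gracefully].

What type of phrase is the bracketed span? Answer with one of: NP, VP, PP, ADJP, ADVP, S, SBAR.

ADVP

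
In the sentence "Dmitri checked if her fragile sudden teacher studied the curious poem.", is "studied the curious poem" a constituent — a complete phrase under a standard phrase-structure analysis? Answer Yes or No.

Yes

These words form the whole verb phrase headed by "studied", so yes — one constituent.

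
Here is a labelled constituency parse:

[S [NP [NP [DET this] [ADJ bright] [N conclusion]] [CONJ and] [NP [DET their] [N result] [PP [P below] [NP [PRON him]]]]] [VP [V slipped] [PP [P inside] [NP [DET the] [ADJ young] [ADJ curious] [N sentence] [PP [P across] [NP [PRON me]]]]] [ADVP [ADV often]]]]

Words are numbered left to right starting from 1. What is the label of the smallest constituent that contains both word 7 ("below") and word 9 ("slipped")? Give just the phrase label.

S

The smallest bracket enclosing both words is [S this bright conclusion and their result below him slipped inside the young curious sentence across me often], so the label is S.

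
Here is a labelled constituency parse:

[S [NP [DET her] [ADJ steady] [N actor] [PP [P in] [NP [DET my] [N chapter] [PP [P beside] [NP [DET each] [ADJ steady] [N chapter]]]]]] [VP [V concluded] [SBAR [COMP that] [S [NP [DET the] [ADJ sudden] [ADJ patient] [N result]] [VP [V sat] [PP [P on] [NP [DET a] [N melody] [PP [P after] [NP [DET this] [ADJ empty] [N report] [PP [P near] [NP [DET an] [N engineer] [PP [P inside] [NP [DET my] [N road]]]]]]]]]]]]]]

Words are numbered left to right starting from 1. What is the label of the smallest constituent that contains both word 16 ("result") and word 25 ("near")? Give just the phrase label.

Both words fall inside [S the sudden patient result sat on a melody after this empty report near an engineer inside my road] (words 13–30), and no smaller constituent contains them both. Label: S.

S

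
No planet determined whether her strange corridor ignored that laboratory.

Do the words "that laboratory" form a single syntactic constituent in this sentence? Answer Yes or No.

Yes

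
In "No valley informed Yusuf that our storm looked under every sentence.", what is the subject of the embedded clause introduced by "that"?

our storm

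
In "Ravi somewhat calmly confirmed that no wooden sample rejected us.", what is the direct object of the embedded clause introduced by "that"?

us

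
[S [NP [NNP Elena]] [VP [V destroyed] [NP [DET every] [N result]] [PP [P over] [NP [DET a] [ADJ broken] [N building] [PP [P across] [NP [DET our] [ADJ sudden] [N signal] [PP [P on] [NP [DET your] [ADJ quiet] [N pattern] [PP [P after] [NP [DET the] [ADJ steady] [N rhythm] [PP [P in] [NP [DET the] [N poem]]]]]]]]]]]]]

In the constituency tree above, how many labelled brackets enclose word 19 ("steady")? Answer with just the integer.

11

Path from the root down to the word: S → VP → PP → NP → PP → NP → PP → NP → PP → NP → ADJ. That is 11 enclosing brackets.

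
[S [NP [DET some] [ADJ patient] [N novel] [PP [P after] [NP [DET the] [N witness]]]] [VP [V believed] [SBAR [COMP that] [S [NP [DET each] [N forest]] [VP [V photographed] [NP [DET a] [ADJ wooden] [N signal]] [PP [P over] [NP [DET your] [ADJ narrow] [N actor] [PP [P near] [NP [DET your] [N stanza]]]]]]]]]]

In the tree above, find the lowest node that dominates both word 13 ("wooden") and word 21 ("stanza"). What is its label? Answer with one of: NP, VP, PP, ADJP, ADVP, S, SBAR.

Both words fall inside [VP photographed a wooden signal over your narrow actor near your stanza] (words 11–21), and no smaller constituent contains them both. Label: VP.

VP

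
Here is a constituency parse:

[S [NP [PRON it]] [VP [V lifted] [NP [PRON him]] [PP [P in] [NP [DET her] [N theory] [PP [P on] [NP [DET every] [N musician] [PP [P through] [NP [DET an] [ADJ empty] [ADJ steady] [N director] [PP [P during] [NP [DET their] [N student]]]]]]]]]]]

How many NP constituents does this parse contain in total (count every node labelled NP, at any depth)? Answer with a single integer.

Scanning left to right, an opening `[NP` appears at word positions 1, 3, 5, 8, 11, 16 — 6 in total.

6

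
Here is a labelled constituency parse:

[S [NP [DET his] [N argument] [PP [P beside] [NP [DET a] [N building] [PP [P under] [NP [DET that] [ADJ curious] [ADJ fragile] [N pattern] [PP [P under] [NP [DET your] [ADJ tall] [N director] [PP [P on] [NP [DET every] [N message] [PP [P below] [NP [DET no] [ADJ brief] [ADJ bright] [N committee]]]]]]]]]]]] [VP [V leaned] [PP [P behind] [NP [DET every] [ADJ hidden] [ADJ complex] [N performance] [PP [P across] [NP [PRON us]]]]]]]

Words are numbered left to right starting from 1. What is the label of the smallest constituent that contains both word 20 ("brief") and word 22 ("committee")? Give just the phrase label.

NP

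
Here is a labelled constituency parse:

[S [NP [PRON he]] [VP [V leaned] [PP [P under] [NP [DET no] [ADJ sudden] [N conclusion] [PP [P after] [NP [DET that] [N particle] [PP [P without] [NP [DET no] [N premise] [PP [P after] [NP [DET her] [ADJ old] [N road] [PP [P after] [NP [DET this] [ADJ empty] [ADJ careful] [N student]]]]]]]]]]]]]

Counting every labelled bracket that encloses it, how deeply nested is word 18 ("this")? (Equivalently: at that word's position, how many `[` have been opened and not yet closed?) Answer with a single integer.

13

The word sits inside DET, which is inside NP, inside PP, inside NP, inside PP, inside NP, inside PP, inside NP, inside PP, inside NP, inside PP, inside VP, inside S — 13 brackets in all.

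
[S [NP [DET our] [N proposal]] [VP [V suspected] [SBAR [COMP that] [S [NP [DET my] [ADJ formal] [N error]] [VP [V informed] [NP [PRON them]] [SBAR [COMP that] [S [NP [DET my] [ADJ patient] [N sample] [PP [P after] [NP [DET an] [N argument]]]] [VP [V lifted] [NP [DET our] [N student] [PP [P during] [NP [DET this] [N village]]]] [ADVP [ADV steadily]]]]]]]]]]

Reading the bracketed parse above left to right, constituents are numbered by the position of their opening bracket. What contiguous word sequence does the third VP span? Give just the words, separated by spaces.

lifted our student during this village steadily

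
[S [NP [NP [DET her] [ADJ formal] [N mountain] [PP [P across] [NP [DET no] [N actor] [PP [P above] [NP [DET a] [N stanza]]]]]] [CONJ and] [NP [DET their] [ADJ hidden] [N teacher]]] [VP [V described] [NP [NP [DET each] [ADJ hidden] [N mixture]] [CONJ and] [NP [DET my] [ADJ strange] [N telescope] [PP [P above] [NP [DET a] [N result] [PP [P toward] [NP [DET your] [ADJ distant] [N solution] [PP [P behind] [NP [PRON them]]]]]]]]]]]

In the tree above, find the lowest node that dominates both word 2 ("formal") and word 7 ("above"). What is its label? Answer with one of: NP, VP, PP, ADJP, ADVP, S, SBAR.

NP

The smallest bracket enclosing both words is [NP her formal mountain across no actor above a stanza], so the label is NP.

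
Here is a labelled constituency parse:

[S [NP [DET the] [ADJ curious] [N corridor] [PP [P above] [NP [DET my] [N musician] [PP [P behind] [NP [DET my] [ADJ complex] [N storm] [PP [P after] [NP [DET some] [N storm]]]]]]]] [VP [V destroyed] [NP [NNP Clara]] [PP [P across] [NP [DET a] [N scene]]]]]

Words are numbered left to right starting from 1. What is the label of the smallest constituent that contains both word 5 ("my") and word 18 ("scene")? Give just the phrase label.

S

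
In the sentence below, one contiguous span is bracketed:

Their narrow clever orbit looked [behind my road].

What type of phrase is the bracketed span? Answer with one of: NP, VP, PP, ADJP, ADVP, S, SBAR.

PP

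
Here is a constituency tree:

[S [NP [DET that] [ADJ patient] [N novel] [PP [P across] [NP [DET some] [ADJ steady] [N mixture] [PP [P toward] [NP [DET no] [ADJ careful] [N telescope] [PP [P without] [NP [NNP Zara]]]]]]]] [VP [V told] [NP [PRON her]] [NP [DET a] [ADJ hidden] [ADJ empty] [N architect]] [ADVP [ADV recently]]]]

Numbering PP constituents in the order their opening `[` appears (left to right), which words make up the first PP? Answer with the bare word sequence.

In left-to-right order the PP constituents are "across some steady mixture toward no careful telescope without Zara"; "toward no careful telescope without Zara"; "without Zara". Number 1 is "across some steady mixture toward no careful telescope without Zara".

across some steady mixture toward no careful telescope without Zara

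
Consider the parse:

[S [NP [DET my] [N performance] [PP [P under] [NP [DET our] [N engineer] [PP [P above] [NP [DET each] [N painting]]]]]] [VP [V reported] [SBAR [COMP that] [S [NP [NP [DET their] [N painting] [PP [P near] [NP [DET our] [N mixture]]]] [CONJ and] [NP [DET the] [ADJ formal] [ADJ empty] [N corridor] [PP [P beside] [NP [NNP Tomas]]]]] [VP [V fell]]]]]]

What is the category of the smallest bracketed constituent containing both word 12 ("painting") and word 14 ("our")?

The smallest bracket enclosing both words is [NP their painting near our mixture], so the label is NP.

NP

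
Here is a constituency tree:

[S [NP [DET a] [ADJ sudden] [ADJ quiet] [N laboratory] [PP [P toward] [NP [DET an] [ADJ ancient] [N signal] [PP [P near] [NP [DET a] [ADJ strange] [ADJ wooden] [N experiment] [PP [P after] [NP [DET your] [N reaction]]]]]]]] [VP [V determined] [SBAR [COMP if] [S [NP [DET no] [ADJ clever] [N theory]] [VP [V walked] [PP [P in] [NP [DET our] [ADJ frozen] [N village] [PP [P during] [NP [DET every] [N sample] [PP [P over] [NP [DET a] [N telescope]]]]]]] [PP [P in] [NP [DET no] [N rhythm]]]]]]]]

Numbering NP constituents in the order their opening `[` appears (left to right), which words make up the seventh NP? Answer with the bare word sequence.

every sample over a telescope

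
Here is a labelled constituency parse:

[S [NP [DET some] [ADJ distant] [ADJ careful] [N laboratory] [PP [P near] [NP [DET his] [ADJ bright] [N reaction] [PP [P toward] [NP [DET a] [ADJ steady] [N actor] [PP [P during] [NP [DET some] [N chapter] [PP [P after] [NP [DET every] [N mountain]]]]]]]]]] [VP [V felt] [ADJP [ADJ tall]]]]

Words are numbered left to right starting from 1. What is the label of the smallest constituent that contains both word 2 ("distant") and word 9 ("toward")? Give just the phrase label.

NP

Word 2 lies under S → NP → ADJ; word 9 lies under S → NP → PP → NP → PP → P. The lowest shared node is the NP.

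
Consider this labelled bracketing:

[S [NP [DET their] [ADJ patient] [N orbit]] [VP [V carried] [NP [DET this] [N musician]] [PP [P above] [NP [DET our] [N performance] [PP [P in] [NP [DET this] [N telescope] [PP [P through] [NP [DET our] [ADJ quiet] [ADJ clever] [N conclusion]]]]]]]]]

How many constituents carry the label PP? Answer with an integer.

Scanning left to right, an opening `[PP` appears at word positions 7, 10, 13 — 3 in total.

3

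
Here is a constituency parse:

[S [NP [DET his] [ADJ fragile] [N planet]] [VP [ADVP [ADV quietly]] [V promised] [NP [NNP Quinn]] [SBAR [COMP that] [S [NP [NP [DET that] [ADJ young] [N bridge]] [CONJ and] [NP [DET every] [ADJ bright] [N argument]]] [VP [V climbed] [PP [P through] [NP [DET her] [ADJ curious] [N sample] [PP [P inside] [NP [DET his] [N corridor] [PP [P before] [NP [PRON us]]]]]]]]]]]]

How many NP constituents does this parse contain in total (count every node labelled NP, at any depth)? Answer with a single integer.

8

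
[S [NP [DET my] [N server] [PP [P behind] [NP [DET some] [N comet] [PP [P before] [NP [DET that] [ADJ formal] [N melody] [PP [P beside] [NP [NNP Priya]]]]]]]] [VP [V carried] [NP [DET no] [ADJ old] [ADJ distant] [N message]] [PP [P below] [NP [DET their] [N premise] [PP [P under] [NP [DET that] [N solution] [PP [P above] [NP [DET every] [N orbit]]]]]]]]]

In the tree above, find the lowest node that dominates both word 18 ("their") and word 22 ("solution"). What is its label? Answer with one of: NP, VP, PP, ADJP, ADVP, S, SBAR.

The smallest bracket enclosing both words is [NP their premise under that solution above every orbit], so the label is NP.

NP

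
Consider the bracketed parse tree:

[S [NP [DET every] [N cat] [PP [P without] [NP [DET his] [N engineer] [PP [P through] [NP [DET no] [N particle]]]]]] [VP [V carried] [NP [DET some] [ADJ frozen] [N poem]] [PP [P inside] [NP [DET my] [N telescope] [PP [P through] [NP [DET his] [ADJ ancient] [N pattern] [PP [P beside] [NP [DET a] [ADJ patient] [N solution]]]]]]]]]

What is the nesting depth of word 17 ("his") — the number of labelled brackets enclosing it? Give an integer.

7

The word sits inside DET, which is inside NP, inside PP, inside NP, inside PP, inside VP, inside S — 7 brackets in all.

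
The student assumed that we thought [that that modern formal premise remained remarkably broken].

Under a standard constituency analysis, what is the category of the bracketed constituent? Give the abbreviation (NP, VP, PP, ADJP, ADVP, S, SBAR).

SBAR

The bracketed span "that that modern formal premise remained remarkably broken" is headed by "that", making it a subordinate clause (SBAR).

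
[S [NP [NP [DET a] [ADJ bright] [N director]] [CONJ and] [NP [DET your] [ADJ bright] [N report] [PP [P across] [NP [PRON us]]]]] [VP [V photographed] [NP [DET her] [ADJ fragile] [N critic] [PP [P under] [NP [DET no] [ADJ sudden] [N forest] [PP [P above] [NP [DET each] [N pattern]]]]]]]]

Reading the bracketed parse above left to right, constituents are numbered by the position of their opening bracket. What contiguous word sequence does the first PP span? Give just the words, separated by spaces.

The PP opening brackets appear, in order, over: "across us"; "under no sudden forest above each pattern"; "above each pattern". The first one spans "across us".

across us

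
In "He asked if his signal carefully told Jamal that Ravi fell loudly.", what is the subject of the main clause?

he

"he" is the NP that combines with the VP headed by "asked" to form the main clause — the subject.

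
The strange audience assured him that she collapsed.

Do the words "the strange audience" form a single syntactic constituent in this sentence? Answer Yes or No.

"the strange audience" is exactly the noun phrase [NP the strange audience], a complete constituent.

Yes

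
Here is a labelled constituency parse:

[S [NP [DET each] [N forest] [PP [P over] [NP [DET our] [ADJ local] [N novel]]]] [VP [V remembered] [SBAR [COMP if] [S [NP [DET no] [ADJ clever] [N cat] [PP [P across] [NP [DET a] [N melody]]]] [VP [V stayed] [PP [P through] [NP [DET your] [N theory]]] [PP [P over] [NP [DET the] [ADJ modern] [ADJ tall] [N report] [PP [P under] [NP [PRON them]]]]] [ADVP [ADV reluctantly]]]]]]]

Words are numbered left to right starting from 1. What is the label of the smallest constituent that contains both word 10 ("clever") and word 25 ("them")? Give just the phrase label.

Word 10 lies under S → VP → SBAR → S → NP → ADJ; word 25 lies under S → VP → SBAR → S → VP → PP → NP → PP → NP → PRON. The lowest shared node is the S.

S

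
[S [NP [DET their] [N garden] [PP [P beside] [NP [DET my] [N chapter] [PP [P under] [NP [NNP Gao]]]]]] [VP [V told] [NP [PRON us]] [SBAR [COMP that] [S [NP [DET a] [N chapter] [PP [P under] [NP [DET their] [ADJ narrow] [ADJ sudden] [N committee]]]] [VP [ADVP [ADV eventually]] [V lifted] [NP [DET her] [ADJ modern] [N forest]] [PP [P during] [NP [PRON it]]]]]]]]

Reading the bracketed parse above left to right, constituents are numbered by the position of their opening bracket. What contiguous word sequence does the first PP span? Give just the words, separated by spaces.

In left-to-right order the PP constituents are "beside my chapter under Gao"; "under Gao"; "under their narrow sudden committee"; "during it". Number 1 is "beside my chapter under Gao".

beside my chapter under Gao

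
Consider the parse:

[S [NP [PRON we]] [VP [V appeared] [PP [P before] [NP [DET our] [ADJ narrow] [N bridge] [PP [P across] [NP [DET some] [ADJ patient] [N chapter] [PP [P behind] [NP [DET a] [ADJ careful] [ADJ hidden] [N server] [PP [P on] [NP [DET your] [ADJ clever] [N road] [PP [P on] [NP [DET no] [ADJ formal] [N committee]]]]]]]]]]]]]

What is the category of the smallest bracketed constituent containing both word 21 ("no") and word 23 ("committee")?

NP

Both words fall inside [NP no formal committee] (words 21–23), and no smaller constituent contains them both. Label: NP.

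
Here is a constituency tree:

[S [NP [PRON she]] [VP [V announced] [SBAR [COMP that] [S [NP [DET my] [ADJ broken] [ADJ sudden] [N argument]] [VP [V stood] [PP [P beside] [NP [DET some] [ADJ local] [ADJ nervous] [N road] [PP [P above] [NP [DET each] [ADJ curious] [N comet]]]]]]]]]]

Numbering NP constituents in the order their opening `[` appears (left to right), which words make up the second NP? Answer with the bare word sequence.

In left-to-right order the NP constituents are "she"; "my broken sudden argument"; "some local nervous road above each curious comet"; "each curious comet". Number 2 is "my broken sudden argument".

my broken sudden argument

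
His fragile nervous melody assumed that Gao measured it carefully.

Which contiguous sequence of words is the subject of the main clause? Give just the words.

his fragile nervous melody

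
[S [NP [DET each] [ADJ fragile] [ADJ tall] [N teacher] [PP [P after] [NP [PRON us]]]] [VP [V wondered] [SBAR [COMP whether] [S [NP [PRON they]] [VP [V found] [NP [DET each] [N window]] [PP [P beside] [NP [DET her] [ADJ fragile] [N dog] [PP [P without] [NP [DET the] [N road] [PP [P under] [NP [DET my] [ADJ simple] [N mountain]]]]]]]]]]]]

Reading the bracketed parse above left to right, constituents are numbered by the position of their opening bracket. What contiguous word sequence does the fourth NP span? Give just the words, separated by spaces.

each window

Opening `[NP` markers occur at word positions 1, 6, 9, 11, 14, 18, 21; the fourth of these opens the constituent [NP each window].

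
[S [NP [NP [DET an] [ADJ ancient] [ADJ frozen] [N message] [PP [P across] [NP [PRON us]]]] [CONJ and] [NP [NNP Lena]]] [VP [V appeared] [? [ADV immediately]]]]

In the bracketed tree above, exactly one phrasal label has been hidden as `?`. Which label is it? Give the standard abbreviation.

Looking at what the `?` directly dominates — ADV 'immediately' — this is an adverb phrase (ADVP).

ADVP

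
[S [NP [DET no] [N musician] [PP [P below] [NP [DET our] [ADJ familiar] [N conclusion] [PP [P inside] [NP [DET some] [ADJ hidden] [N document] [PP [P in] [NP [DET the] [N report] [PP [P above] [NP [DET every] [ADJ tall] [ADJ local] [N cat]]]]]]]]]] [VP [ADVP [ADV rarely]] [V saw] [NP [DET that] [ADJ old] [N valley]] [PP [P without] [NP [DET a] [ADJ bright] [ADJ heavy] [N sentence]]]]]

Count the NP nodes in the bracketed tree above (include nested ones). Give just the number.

7

The NP constituents are: [NP no musician below our familiar conclusion inside some hidden document in the report above every tall local cat]; [NP our familiar conclusion inside some hidden document in the report above every tall local cat]; [NP some hidden document in the report above every tall local cat]; [NP the report above every tall local cat]; [NP every tall local cat]; [NP that old valley] …. Total: 7.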